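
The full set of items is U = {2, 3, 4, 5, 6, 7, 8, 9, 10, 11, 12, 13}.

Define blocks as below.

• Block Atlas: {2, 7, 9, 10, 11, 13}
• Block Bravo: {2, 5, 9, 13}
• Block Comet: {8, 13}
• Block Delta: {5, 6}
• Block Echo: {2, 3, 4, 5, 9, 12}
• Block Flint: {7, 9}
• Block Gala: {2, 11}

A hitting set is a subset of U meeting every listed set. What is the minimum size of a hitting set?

4

The 4 items {2, 5, 7, 13} hit every block.
The blocks Comet, Delta, Flint, Gala are pairwise disjoint, so any hitting set needs a separate item for each — at least 4. Hence 4 is optimal.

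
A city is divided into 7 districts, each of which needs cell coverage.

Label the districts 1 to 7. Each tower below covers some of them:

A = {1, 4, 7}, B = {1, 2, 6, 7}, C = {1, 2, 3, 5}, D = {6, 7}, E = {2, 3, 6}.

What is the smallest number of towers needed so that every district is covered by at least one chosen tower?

3

A and B and C together: A ∪ B ∪ C = {1, 2, 3, 4, 5, 6, 7} — every district is covered.
Only A contains 4, so A is forced; the remaining 4 districts need at least 2 more towers (each remaining tower adds at most 3) — so at least 3 towers are needed, and 3 is optimal.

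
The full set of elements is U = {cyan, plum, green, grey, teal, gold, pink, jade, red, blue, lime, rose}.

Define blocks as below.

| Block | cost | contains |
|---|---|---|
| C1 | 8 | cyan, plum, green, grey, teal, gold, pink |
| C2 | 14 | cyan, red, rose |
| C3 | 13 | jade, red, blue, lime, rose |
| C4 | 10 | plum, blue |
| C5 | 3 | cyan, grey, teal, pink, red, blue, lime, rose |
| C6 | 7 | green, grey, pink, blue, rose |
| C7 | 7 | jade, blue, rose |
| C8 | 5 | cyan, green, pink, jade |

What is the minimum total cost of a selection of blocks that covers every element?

C1, C5, C8 together cover every element (C1 ∪ C5 ∪ C8 = {cyan, plum, green, grey, teal, gold, pink, jade, red, blue, lime, rose}); total cost 8 + 3 + 5 = 16.
No covering selection has total cost below 16.

16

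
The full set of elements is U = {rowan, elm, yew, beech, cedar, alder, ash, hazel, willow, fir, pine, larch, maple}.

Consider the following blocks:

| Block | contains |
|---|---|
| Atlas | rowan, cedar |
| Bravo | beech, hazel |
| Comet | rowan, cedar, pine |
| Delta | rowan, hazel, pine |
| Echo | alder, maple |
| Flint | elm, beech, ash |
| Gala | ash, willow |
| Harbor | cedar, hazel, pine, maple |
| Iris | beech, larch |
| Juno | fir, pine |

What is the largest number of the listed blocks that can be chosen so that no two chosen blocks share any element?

Atlas, Bravo, Echo, Gala, Juno are pairwise disjoint (Atlas={rowan,cedar}; Bravo={beech,hazel}; Echo={alder,maple}; Gala={ash,willow}; Juno={fir,pine}).
Every remaining block overlaps one of these, and no 6 of the listed blocks are pairwise disjoint, so 5 is the maximum.

5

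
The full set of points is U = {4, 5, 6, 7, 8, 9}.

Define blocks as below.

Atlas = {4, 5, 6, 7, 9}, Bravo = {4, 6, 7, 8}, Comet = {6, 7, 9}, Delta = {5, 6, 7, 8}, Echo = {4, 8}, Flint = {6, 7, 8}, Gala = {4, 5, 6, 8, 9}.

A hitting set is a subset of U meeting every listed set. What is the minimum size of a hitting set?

Take H = {6, 8}. Each listed block contains at least one of these, so H is a hitting set of size 2.
The blocks Comet, Echo are pairwise disjoint, so any hitting set needs a separate point for each — at least 2. Hence 2 is optimal.

2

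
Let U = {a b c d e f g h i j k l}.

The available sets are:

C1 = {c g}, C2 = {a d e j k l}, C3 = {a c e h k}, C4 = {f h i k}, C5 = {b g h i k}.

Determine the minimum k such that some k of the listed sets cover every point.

4

C1, C2, C4, and C5 cover everything between them: the union {a, b, c, d, e, f, g, h, i, j, k, l} is all of U.
No 3 of the 5 sets cover everything (all 10 combinations miss at least one point), so 4 is optimal.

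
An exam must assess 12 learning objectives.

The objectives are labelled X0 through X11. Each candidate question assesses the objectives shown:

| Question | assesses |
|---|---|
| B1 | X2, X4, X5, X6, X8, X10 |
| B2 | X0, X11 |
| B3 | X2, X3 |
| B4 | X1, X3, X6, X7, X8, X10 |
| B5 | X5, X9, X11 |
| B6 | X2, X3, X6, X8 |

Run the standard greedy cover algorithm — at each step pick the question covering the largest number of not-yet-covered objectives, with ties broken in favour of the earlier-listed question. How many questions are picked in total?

4

Greedy: pick B1 (covers 6 new) → pick B4 (covers 3 new) → pick B2 (covers 2 new) → pick B5 (covers 1 new). Total picks: 4.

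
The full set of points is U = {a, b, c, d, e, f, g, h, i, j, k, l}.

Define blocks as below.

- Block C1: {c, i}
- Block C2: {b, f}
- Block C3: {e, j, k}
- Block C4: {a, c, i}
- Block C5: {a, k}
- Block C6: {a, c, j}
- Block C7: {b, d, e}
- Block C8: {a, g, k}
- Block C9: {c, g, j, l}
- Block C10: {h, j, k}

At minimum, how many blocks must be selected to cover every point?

5

Take {C2, C4, C7, C9, C10}. Their union is {a, b, c, d, e, f, g, h, i, j, k, l}, which is all 12 points.
No 4 of the 10 blocks cover everything (all 210 combinations miss at least one point), so 5 is optimal.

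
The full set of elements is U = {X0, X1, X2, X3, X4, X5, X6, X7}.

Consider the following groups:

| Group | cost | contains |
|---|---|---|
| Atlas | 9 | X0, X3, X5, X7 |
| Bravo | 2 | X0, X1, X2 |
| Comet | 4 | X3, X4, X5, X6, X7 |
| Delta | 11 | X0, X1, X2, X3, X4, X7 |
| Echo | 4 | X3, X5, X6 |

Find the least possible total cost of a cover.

Bravo, Comet together cover every element (Bravo ∪ Comet = {X0, X1, X2, X3, X4, X5, X6, X7}); total cost 2 + 4 = 6.
No covering selection has total cost below 6.

6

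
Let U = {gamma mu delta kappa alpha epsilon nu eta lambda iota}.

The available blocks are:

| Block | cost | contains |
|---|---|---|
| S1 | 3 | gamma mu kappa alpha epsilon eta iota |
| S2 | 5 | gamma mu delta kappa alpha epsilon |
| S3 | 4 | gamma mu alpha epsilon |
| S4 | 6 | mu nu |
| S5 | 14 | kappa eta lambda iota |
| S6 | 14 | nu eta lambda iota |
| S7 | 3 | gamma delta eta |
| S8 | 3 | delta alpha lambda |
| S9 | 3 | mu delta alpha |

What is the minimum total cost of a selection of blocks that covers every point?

12

S1, S4, S8 together cover every point (S1 ∪ S4 ∪ S8 = {gamma, mu, delta, kappa, alpha, epsilon, nu, eta, lambda, iota}); total cost 3 + 6 + 3 = 12.
No covering selection has total cost below 12.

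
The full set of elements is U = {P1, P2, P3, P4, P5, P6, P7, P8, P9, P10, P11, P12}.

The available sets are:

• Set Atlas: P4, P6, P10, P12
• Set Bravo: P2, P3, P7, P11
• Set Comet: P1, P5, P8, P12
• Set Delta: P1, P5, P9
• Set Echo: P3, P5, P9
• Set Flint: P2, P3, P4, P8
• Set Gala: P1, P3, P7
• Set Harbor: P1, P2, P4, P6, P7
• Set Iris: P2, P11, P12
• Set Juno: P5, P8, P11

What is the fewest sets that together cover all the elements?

Atlas, Bravo, Delta, and Juno cover everything between them: the union {P1, P2, P3, P4, P5, P6, P7, P8, P9, P10, P11, P12} is all of U.
No 3 of the 10 sets cover everything (all 120 combinations miss at least one element), so 4 is optimal.

4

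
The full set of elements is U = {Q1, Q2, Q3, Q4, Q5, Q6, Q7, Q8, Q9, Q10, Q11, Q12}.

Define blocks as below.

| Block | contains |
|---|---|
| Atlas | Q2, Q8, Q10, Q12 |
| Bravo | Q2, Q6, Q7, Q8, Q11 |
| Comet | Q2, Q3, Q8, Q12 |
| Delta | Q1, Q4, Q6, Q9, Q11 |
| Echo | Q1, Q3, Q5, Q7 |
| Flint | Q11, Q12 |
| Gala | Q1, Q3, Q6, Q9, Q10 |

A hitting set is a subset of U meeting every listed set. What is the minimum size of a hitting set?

3

H = {Q1, Q6, Q12} meets every block (each contains at least one member of H), and |H| = 3.
No choice of 2 elements meets every block, so 3 is the minimum.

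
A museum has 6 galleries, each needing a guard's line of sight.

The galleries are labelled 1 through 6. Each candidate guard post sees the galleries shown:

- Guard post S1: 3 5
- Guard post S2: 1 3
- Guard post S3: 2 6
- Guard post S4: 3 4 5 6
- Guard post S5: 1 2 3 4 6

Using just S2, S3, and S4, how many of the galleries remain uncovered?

Union of S2, S3, S4 = {1, 2, 3, 4, 5, 6} — that's every gallery, so 0 are uncovered.

0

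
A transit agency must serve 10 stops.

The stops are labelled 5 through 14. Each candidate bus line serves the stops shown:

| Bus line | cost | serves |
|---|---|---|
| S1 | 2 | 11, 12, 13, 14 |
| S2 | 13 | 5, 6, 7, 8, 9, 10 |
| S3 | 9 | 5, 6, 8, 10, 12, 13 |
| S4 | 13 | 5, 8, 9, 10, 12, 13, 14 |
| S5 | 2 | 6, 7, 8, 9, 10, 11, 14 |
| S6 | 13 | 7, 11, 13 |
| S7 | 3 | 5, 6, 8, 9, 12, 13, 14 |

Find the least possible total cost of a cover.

5

S5, S7 together cover every stop (S5 ∪ S7 = {5, 6, 7, 8, 9, 10, 11, 12, 13, 14}); total cost 2 + 3 = 5.
The greedy pick S5, S1, S7 costs 7; no covering selection beats 5.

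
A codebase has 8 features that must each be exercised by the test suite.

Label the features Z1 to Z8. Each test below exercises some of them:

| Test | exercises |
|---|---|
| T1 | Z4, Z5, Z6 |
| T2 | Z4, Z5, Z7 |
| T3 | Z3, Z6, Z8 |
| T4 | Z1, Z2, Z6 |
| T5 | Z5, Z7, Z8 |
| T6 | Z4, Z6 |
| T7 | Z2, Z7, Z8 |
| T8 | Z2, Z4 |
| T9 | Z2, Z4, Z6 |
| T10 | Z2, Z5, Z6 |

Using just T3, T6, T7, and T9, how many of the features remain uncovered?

2

Union of T3, T6, T7, T9 = {Z2, Z3, Z4, Z6, Z7, Z8}.
Not covered: Z1, Z5 — 2 features.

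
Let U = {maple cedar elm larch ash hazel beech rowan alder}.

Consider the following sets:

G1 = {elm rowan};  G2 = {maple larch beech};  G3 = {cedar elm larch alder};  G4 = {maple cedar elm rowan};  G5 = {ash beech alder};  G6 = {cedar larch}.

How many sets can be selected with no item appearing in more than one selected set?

3

G1, G5, G6 are pairwise disjoint (G1={elm,rowan}; G5={ash,beech,alder}; G6={cedar,larch}).
Every remaining set overlaps one of these, and no 4 of the listed sets are pairwise disjoint, so 3 is the maximum.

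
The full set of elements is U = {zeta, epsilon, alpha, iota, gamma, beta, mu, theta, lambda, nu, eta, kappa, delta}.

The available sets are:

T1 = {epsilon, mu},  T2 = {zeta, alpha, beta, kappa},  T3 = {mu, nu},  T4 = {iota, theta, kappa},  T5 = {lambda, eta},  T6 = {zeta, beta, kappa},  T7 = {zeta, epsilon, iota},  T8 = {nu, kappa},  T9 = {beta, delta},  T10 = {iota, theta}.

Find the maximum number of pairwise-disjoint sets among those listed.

T1, T5, T8, T9, T10 are pairwise disjoint (T1={epsilon,mu}; T5={lambda,eta}; T8={nu,kappa}; T9={beta,delta}; T10={iota,theta}).
Every remaining set overlaps one of these, and no 6 of the listed sets are pairwise disjoint, so 5 is the maximum.

5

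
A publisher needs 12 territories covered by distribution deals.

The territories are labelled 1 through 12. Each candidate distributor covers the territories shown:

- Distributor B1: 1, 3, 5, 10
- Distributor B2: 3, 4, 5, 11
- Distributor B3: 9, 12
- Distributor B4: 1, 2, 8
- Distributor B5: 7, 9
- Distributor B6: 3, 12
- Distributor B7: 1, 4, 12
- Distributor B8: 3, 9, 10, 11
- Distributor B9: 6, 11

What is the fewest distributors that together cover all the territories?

B1 and B4 and B5 and B7 and B9 together: B1 ∪ B4 ∪ B5 ∪ B7 ∪ B9 = {1, 2, 3, 4, 5, 6, 7, 8, 9, 10, 11, 12} — every territory is covered.
No 4 of the 9 distributors cover everything (all 126 combinations miss at least one territory), so 5 is optimal.

5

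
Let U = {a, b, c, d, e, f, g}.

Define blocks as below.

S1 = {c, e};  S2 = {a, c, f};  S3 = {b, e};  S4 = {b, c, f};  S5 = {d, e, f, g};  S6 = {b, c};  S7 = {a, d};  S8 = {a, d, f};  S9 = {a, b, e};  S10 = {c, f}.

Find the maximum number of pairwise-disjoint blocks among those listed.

S3, S7, S10 are pairwise disjoint (S3={b,e}; S7={a,d}; S10={c,f}).
Every remaining block overlaps one of these, and no 4 of the listed blocks are pairwise disjoint, so 3 is the maximum.

3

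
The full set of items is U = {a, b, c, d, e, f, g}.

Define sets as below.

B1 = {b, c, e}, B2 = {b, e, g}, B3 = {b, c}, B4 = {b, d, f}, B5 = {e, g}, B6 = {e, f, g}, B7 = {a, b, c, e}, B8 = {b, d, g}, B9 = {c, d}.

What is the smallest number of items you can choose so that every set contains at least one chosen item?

3

The 3 items {c, d, g} hit every set.
No choice of 2 items meets every set, so 3 is the minimum.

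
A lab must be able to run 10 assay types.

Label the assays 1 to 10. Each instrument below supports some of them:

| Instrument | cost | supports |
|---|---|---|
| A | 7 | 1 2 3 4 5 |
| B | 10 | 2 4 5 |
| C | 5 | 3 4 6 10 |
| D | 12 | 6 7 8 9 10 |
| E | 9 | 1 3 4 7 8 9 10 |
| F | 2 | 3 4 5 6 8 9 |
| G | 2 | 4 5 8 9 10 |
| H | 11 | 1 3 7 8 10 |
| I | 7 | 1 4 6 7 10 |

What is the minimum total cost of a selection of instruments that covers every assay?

A, G, I together cover every assay (A ∪ G ∪ I = {1, 2, 3, 4, 5, 6, 7, 8, 9, 10}); total cost 7 + 2 + 7 = 16.
The greedy pick F, G, A, I costs 18; no covering selection beats 16.

16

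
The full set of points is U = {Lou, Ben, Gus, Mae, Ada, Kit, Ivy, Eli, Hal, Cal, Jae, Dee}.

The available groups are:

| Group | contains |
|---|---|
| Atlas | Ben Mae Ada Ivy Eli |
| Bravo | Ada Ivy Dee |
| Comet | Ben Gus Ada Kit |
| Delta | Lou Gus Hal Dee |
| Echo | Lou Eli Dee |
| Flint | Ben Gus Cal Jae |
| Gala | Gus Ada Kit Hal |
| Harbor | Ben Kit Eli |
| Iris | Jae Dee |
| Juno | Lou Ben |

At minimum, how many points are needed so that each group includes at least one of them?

3

H = {Ben, Gus, Dee} meets every group (each contains at least one member of H), and |H| = 3.
The groups Gala, Iris, Juno are pairwise disjoint, so any hitting set needs a separate point for each — at least 3. Hence 3 is optimal.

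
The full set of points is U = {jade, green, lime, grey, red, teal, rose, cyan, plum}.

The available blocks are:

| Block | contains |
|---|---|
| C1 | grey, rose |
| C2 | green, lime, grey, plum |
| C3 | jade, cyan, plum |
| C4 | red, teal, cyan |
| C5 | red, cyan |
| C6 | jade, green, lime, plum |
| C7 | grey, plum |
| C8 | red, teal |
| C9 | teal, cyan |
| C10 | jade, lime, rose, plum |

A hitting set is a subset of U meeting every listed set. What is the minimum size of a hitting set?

The 4 points {grey, teal, cyan, plum} hit every block.
No choice of 3 points meets every block, so 4 is the minimum.

4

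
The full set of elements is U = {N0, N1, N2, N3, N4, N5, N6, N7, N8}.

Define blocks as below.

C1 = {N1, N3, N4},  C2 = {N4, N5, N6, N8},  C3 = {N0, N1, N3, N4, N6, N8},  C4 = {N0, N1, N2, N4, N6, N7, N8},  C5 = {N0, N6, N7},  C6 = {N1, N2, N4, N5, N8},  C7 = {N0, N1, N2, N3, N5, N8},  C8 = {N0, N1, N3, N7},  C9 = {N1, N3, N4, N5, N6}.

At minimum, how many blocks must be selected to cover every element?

Take {C4, C9}. Their union is {N0, N1, N2, N3, N4, N5, N6, N7, N8}, which is all 9 elements.
No single block has all 9 elements (the largest, C4, has 7), so 2 is optimal.

2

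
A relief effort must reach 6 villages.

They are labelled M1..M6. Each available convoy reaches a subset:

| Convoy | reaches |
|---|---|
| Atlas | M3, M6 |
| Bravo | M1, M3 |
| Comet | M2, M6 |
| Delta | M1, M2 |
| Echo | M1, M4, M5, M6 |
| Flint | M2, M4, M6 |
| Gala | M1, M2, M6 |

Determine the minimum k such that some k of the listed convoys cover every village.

Take {Atlas, Comet, Echo}. Their union is {M1, M2, M3, M4, M5, M6}, which is all 6 villages.
Only Echo contains M5, so Echo is forced; the remaining 2 villages need at least 2 more convoys (each remaining convoy adds at most 1) — so at least 3 convoys are needed, and 3 is optimal.

3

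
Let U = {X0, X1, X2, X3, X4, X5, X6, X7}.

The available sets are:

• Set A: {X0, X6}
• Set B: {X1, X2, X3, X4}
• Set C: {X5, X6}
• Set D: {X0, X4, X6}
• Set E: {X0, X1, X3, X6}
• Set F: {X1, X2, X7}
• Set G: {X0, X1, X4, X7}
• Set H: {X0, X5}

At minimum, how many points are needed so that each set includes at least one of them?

3

The 3 points {X0, X2, X5} hit every set.
No choice of 2 points meets every set, so 3 is the minimum.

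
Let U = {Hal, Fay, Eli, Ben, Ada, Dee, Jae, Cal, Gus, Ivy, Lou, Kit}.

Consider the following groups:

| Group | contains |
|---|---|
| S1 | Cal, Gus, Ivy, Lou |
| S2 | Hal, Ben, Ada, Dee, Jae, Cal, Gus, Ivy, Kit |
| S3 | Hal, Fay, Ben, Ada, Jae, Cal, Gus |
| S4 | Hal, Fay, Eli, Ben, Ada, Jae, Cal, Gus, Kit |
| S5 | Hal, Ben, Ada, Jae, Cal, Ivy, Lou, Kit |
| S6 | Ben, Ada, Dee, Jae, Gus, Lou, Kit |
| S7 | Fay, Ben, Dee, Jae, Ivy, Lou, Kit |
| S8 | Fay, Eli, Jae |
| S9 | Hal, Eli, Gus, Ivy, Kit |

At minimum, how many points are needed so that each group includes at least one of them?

Take H = {Jae, Gus}. Each listed group contains at least one of these, so H is a hitting set of size 2.
The groups S1, S8 are pairwise disjoint, so any hitting set needs a separate point for each — at least 2. Hence 2 is optimal.

2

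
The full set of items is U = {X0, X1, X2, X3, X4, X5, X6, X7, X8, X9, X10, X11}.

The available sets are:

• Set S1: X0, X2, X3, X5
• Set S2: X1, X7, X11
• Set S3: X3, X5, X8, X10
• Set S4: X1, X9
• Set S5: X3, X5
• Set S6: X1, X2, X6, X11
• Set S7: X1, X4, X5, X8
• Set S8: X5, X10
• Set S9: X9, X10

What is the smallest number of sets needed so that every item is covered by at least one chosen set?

5

Take {S1, S2, S6, S7, S9}. Their union is {X0, X1, X2, X3, X4, X5, X6, X7, X8, X9, X10, X11}, which is all 12 items.
No 4 of the 9 sets cover everything (all 126 combinations miss at least one item), so 5 is optimal.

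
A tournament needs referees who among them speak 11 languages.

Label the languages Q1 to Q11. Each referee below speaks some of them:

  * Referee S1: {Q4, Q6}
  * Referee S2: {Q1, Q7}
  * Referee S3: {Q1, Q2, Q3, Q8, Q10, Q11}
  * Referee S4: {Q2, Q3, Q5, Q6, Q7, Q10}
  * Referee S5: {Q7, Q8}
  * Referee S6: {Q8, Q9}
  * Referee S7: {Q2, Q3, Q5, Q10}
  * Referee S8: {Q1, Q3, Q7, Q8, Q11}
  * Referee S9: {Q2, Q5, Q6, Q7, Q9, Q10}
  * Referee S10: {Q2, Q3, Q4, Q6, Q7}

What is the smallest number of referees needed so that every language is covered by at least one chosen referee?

3

Take {S1, S8, S9}. Their union is {Q1, Q2, Q3, Q4, Q5, Q6, Q7, Q8, Q9, Q10, Q11}, which is all 11 languages.
No 2 of the 10 referees cover everything (all 45 combinations miss at least one language), so 3 is optimal.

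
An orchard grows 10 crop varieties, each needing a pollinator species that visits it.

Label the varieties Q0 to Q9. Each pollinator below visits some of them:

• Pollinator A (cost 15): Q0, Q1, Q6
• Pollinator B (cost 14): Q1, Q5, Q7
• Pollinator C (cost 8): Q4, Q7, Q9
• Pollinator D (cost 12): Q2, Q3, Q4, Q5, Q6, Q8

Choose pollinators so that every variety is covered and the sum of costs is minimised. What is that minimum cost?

A, C, D together cover every variety (A ∪ C ∪ D = {Q0, Q1, Q2, Q3, Q4, Q5, Q6, Q7, Q8, Q9}); total cost 15 + 8 + 12 = 35.
No covering selection has total cost below 35.

35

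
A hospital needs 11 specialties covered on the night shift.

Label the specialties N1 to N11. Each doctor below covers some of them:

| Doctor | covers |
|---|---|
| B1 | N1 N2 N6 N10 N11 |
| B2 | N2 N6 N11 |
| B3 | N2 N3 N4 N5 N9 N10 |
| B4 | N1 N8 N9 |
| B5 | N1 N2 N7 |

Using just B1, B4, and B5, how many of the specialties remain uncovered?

3

Union of B1, B4, B5 = {N1, N2, N6, N7, N8, N9, N10, N11}.
Not covered: N3, N4, N5 — 3 specialties.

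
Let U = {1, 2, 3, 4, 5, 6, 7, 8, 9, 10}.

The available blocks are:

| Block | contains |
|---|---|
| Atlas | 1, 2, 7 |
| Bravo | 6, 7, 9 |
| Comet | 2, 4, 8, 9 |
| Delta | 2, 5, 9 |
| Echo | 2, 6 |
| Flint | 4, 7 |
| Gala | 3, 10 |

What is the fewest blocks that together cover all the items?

Atlas and Bravo and Comet and Delta and Gala together: Atlas ∪ Bravo ∪ Comet ∪ Delta ∪ Gala = {1, 2, 3, 4, 5, 6, 7, 8, 9, 10} — every item is covered.
Only Delta contains 5, so Delta is forced; the remaining 7 items need at least 4 more blocks (each remaining block adds at most 2) — so at least 5 blocks are needed, and 5 is optimal.

5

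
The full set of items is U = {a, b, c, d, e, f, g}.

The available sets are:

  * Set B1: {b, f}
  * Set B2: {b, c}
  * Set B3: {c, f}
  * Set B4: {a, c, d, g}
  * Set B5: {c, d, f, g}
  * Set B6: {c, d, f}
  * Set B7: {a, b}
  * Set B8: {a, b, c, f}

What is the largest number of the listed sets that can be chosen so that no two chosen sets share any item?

B3, B7 are pairwise disjoint (B3={c,f}; B7={a,b}).
Every remaining set overlaps one of these, and no 3 of the listed sets are pairwise disjoint, so 2 is the maximum.

2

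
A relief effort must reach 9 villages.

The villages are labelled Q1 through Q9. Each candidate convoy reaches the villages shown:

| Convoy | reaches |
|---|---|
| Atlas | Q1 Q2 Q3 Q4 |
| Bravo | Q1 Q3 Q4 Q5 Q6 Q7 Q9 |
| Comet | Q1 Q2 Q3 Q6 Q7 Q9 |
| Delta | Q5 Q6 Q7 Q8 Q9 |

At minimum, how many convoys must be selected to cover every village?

2

Atlas and Delta together: Atlas ∪ Delta = {Q1, Q2, Q3, Q4, Q5, Q6, Q7, Q8, Q9} — every village is covered.
No single convoy has all 9 villages (the largest, Bravo, has 7), so 2 is optimal.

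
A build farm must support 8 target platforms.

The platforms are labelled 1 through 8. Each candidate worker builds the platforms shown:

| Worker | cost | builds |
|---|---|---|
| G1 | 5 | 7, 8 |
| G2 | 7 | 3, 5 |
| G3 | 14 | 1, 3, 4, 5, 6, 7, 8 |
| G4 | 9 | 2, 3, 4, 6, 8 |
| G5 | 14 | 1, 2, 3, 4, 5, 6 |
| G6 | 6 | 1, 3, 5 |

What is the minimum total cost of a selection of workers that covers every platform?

19

G1, G5 together cover every platform (G1 ∪ G5 = {1, 2, 3, 4, 5, 6, 7, 8}); total cost 5 + 14 = 19.
The greedy pick G4, G6, G1 costs 20; no covering selection beats 19.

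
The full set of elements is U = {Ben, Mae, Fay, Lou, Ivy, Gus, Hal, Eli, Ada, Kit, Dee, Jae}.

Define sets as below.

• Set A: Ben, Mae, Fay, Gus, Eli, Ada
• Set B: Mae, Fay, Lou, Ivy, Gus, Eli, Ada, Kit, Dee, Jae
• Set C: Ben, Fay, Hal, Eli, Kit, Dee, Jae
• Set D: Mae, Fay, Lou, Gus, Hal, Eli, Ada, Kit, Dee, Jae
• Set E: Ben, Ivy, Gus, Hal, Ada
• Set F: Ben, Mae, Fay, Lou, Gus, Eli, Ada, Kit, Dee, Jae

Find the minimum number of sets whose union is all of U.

E and F cover everything between them: the union {Ben, Mae, Fay, Lou, Ivy, Gus, Hal, Eli, Ada, Kit, Dee, Jae} is all of U.
No single set has all 12 elements (the largest, B, has 10), so 2 is optimal.

2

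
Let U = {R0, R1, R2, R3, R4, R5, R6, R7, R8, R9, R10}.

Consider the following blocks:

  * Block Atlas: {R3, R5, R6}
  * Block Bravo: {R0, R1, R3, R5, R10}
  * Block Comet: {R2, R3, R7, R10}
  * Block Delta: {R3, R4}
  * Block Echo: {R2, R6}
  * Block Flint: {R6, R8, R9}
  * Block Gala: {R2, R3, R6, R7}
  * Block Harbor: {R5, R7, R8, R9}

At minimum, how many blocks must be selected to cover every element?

4

Bravo and Delta and Gala and Harbor together: Bravo ∪ Delta ∪ Gala ∪ Harbor = {R0, R1, R2, R3, R4, R5, R6, R7, R8, R9, R10} — every element is covered.
Only Delta contains R4, so Delta is forced; the remaining 9 elements need at least 3 more blocks (each remaining block adds at most 4) — so at least 4 blocks are needed, and 4 is optimal.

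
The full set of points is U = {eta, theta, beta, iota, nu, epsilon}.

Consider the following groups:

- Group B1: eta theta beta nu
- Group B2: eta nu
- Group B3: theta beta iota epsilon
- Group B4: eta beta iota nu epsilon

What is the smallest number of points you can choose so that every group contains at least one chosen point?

Take H = {beta, nu}. Each listed group contains at least one of these, so H is a hitting set of size 2.
The groups B2, B3 are pairwise disjoint, so any hitting set needs a separate point for each — at least 2. Hence 2 is optimal.

2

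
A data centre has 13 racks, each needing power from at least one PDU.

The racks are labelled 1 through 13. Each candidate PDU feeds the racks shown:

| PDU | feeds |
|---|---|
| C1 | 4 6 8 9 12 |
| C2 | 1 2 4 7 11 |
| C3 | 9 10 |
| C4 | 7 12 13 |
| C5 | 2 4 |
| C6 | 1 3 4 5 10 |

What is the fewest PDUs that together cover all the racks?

Take {C1, C2, C4, C6}. Their union is {1, 2, 3, 4, 5, 6, 7, 8, 9, 10, 11, 12, 13}, which is all 13 racks.
No 3 of the 6 PDUs cover everything (all 20 combinations miss at least one rack), so 4 is optimal.

4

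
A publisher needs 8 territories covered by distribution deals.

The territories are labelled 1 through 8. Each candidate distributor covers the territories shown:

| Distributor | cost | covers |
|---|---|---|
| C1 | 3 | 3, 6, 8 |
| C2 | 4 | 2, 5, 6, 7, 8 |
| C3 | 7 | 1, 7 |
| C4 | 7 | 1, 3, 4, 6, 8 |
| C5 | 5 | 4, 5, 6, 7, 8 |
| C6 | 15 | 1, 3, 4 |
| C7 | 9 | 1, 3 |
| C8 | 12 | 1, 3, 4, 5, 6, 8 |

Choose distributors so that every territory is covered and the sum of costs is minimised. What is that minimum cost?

11

C2, C4 together cover every territory (C2 ∪ C4 = {1, 2, 3, 4, 5, 6, 7, 8}); total cost 4 + 7 = 11.
No covering selection has total cost below 11.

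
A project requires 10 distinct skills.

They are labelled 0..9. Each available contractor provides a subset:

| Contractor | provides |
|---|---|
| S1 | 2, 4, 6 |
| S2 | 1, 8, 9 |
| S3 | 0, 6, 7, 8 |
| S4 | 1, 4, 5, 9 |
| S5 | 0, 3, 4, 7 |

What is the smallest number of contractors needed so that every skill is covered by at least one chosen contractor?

Take {S1, S3, S4, S5}. Their union is {0, 1, 2, 3, 4, 5, 6, 7, 8, 9}, which is all 10 skills.
Only S1 contains 2, so S1 is forced; the remaining 7 skills need at least 3 more contractors (each remaining contractor adds at most 3) — so at least 4 contractors are needed, and 4 is optimal.

4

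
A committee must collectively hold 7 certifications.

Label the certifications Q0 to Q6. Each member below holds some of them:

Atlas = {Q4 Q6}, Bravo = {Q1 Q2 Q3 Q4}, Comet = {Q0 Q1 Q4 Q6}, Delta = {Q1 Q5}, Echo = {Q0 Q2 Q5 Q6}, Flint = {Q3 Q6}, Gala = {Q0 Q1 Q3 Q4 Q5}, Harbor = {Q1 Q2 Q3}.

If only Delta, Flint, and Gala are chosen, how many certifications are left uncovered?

Union of Delta, Flint, Gala = {Q0, Q1, Q3, Q4, Q5, Q6}.
Not covered: Q2 — 1 certification.

1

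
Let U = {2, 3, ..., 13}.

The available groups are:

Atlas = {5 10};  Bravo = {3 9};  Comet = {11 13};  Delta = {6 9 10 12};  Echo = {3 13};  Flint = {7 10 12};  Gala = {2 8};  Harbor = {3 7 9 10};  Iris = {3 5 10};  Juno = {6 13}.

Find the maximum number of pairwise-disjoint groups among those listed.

4

Bravo, Comet, Flint, Gala are pairwise disjoint (Bravo={3,9}; Comet={11,13}; Flint={7,10,12}; Gala={2,8}).
Every remaining group overlaps one of these, and no 5 of the listed groups are pairwise disjoint, so 4 is the maximum.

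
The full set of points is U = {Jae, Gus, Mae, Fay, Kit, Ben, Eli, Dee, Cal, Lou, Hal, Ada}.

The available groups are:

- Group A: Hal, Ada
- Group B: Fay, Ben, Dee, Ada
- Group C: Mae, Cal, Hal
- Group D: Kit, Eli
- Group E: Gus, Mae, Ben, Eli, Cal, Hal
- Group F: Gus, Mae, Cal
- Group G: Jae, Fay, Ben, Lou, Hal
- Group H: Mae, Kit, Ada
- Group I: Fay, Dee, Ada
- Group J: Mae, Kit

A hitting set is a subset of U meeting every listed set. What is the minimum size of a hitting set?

Take T = {Fay, Kit, Cal, Ada}. Each listed group contains at least one of these, so T is a hitting set of size 4.
No choice of 3 points meets every group, so 4 is the minimum.

4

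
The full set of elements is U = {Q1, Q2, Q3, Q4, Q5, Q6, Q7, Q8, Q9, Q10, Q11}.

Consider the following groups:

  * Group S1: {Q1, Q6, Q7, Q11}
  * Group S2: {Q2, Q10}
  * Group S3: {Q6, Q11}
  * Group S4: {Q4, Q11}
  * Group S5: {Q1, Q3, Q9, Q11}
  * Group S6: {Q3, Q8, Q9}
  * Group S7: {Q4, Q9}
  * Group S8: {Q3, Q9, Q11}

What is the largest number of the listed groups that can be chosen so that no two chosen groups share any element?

S2, S3, S6 are pairwise disjoint (S2={Q2,Q10}; S3={Q6,Q11}; S6={Q3,Q8,Q9}).
Every remaining group overlaps one of these, and no 4 of the listed groups are pairwise disjoint, so 3 is the maximum.

3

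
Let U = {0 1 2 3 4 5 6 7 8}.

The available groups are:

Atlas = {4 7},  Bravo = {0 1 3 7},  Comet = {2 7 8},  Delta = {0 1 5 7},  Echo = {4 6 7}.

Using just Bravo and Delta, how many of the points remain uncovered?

Union of Bravo, Delta = {0, 1, 3, 5, 7}.
Not covered: 2, 4, 6, 8 — 4 points.

4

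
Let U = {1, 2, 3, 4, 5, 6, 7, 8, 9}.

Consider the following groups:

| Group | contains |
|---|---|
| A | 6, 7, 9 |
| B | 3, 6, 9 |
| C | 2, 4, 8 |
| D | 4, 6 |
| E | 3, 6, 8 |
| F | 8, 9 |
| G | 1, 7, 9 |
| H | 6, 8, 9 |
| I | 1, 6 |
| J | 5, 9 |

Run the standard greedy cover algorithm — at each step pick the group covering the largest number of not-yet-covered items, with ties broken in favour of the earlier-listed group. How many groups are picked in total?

Greedy: pick A (covers 3 new) → pick C (covers 3 new) → pick B (covers 1 new) → pick G (covers 1 new) → pick J (covers 1 new). Total picks: 5.
(The true minimum cover uses only 4 groups, so greedy is not optimal here.)

5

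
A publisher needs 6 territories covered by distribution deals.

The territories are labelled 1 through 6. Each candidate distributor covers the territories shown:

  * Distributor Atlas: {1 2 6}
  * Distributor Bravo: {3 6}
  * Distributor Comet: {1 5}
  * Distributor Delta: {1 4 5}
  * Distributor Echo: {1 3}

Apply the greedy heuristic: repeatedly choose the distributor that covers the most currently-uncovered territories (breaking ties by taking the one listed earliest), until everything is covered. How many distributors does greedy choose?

Greedy: pick Atlas (covers 3 new) → pick Delta (covers 2 new) → pick Bravo (covers 1 new). Total picks: 3.

3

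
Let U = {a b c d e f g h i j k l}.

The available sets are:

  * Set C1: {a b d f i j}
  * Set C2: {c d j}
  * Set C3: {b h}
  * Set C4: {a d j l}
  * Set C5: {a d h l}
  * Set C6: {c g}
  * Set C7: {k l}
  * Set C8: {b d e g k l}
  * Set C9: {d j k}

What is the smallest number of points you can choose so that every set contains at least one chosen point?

T = {d, g, h, k} meets every set (each contains at least one member of T), and |T| = 4.
No choice of 3 points meets every set, so 4 is the minimum.

4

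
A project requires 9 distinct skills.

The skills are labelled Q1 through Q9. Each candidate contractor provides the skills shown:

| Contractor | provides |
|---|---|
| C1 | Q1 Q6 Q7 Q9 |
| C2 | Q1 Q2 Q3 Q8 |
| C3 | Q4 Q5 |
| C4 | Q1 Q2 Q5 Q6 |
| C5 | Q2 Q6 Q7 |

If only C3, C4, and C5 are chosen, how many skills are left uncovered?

3

Union of C3, C4, C5 = {Q1, Q2, Q4, Q5, Q6, Q7}.
Not covered: Q3, Q8, Q9 — 3 skills.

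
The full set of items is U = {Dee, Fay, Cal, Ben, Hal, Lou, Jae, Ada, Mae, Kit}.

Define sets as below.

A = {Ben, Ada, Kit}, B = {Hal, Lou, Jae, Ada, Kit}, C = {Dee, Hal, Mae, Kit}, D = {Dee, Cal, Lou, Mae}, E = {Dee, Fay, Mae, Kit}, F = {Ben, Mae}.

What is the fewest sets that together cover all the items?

4

A, B, D, and E cover everything between them: the union {Dee, Fay, Cal, Ben, Hal, Lou, Jae, Ada, Mae, Kit} is all of U.
No 3 of the 6 sets cover everything (all 20 combinations miss at least one item), so 4 is optimal.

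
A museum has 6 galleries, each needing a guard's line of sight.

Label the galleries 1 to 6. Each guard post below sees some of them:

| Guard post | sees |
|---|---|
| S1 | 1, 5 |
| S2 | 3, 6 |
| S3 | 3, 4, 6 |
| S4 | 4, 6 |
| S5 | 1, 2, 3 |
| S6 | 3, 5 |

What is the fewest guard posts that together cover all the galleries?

Take {S1, S4, S5}. Their union is {1, 2, 3, 4, 5, 6}, which is all 6 galleries.
Only S5 contains 2, so S5 is forced; the remaining 3 galleries need at least 2 more guard posts (each remaining guard post adds at most 2) — so at least 3 guard posts are needed, and 3 is optimal.

3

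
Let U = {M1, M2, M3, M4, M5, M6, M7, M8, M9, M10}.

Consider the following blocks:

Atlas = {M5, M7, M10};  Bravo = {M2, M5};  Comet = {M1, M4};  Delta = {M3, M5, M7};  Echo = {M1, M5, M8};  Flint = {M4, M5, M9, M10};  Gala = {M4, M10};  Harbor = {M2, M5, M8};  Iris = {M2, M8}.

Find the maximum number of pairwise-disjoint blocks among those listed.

Comet, Delta, Iris are pairwise disjoint (Comet={M1,M4}; Delta={M3,M5,M7}; Iris={M2,M8}).
Every remaining block overlaps one of these, and no 4 of the listed blocks are pairwise disjoint, so 3 is the maximum.

3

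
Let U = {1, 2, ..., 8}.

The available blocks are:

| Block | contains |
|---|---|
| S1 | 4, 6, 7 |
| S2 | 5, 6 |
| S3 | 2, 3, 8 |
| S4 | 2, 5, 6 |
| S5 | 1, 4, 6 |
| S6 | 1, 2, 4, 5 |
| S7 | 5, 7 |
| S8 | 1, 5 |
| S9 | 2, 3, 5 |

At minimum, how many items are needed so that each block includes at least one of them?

3

Take H = {2, 4, 5}. Each listed block contains at least one of these, so H is a hitting set of size 3.
The blocks S1, S3, S8 are pairwise disjoint, so any hitting set needs a separate item for each — at least 3. Hence 3 is optimal.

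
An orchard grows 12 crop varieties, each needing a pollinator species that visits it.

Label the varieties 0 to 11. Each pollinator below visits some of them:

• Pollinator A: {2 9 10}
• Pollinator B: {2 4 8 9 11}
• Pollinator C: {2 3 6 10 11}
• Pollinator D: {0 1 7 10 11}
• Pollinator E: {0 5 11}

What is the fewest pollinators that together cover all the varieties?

B and C and D and E together: B ∪ C ∪ D ∪ E = {0, 1, 2, 3, 4, 5, 6, 7, 8, 9, 10, 11} — every variety is covered.
Only C contains 3, so C is forced; the remaining 7 varieties need at least 3 more pollinators (each remaining pollinator adds at most 3) — so at least 4 pollinators are needed, and 4 is optimal.

4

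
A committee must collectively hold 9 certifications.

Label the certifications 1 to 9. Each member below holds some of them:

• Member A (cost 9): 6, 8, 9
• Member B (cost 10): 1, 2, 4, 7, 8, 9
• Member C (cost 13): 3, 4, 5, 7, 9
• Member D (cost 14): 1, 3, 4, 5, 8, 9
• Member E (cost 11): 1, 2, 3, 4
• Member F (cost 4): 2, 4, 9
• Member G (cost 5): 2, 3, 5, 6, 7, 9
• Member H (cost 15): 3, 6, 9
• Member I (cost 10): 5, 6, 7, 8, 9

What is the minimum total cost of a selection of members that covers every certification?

B, G together cover every certification (B ∪ G = {1, 2, 3, 4, 5, 6, 7, 8, 9}); total cost 10 + 5 = 15.
No covering selection has total cost below 15.

15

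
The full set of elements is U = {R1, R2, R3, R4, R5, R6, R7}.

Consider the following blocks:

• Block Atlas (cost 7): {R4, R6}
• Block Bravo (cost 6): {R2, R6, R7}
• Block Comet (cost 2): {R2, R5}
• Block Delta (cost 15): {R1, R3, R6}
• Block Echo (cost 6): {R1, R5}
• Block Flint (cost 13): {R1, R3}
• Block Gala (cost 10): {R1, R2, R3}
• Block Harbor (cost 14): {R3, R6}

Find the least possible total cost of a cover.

Atlas, Bravo, Comet, Gala together cover every element (Atlas ∪ Bravo ∪ Comet ∪ Gala = {R1, R2, R3, R4, R5, R6, R7}); total cost 7 + 6 + 2 + 10 = 25.
No covering selection has total cost below 25.

25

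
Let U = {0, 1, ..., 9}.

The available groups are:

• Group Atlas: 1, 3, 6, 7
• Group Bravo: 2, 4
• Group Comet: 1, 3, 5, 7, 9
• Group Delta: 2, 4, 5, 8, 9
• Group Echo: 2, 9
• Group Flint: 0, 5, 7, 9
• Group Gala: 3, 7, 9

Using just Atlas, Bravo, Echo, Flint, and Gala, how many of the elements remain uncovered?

Union of Atlas, Bravo, Echo, Flint, Gala = {0, 1, 2, 3, 4, 5, 6, 7, 9}.
Not covered: 8 — 1 element.

1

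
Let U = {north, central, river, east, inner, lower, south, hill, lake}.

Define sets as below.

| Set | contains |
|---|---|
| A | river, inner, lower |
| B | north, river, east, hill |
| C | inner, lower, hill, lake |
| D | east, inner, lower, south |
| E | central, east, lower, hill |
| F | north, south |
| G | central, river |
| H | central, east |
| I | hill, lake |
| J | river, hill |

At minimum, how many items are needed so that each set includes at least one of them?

4

The 4 items {north, river, east, hill} hit every set.
The sets A, F, H, I are pairwise disjoint, so any hitting set needs a separate item for each — at least 4. Hence 4 is optimal.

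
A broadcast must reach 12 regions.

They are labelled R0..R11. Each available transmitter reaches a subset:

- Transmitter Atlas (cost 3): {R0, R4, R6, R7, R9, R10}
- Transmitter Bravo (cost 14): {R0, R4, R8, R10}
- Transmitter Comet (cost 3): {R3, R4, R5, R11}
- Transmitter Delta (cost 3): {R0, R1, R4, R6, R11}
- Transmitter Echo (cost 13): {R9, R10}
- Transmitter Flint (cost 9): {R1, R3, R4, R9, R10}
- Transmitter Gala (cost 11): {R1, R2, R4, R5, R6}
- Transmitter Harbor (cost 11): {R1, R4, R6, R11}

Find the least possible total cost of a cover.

31

Atlas, Bravo, Comet, Gala together cover every region (Atlas ∪ Bravo ∪ Comet ∪ Gala = {R0, R1, R2, R3, R4, R5, R6, R7, R8, R9, R10, R11}); total cost 3 + 14 + 3 + 11 = 31.
The greedy pick Atlas, Comet, Delta, Gala, Bravo costs 34; no covering selection beats 31.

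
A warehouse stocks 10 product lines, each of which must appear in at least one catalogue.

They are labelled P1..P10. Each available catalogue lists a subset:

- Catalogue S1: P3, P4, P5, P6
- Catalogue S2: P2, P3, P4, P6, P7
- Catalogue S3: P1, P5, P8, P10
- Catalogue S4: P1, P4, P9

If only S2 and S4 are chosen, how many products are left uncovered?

Union of S2, S4 = {P1, P2, P3, P4, P6, P7, P9}.
Not covered: P5, P8, P10 — 3 products.

3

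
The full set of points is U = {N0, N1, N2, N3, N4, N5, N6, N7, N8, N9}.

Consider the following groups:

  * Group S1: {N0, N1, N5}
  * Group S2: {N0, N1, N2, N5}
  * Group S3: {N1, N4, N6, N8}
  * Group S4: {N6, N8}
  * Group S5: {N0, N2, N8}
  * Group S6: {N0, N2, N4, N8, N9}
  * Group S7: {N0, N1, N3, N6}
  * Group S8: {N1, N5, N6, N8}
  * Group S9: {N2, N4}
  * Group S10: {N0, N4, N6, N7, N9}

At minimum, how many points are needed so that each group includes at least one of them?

H = {N0, N2, N8} meets every group (each contains at least one member of H), and |H| = 3.
The groups S1, S4, S9 are pairwise disjoint, so any hitting set needs a separate point for each — at least 3. Hence 3 is optimal.

3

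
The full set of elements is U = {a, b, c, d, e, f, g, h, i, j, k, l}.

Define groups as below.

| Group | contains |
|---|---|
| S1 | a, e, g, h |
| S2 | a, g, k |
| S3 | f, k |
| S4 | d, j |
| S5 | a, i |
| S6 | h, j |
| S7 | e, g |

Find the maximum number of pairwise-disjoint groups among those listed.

4

S3, S5, S6, S7 are pairwise disjoint (S3={f,k}; S5={a,i}; S6={h,j}; S7={e,g}).
Every remaining group overlaps one of these, and no 5 of the listed groups are pairwise disjoint, so 4 is the maximum.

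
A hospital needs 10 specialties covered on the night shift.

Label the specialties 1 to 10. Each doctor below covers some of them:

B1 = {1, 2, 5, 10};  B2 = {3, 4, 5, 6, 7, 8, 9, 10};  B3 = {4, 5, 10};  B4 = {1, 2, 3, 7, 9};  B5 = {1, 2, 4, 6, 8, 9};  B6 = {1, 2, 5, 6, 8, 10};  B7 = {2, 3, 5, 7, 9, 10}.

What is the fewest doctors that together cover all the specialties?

B2 and B4 together: B2 ∪ B4 = {1, 2, 3, 4, 5, 6, 7, 8, 9, 10} — every specialty is covered.
No single doctor has all 10 specialties (the largest, B2, has 8), so 2 is optimal.

2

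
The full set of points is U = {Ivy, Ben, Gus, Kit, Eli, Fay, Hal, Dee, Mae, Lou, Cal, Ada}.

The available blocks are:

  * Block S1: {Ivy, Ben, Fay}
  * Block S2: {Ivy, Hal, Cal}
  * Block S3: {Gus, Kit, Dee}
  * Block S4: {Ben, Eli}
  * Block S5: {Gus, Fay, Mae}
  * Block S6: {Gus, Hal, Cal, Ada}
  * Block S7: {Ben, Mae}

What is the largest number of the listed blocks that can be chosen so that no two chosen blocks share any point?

3

S2, S4, S5 are pairwise disjoint (S2={Ivy,Hal,Cal}; S4={Ben,Eli}; S5={Gus,Fay,Mae}).
Every remaining block overlaps one of these, and no 4 of the listed blocks are pairwise disjoint, so 3 is the maximum.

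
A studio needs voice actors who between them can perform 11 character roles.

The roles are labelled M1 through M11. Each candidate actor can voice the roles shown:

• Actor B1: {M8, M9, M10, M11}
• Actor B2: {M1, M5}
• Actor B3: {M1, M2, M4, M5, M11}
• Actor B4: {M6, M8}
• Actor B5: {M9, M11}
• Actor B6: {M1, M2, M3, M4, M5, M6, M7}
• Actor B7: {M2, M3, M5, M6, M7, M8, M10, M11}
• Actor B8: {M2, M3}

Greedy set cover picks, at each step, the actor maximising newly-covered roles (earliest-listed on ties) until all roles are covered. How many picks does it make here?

3

Greedy: pick B7 (covers 8 new) → pick B3 (covers 2 new) → pick B1 (covers 1 new). Total picks: 3.
(The true minimum cover uses only 2 actors, so greedy is not optimal here.)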